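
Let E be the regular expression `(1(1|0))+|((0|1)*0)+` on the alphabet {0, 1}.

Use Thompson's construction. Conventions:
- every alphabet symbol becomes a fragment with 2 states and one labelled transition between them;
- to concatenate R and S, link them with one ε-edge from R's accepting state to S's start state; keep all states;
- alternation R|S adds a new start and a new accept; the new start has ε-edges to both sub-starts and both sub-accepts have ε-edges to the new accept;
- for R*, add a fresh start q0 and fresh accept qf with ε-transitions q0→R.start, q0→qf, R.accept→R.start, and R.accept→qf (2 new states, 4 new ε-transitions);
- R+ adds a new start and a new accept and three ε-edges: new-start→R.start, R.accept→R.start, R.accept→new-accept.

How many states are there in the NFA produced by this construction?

24

Per subexpression:
Each of the 6 symbol leaves contributes a 2-state fragment.
  1|0 → 6 states
  1(1|0) → 8 states
  (1(1|0))+ → 10 states
  0|1 → 6 states
  (0|1)* → 8 states
  (0|1)*0 → 10 states
  ((0|1)*0)+ → 12 states
  (1(1|0))+|((0|1)*0)+ → 24 states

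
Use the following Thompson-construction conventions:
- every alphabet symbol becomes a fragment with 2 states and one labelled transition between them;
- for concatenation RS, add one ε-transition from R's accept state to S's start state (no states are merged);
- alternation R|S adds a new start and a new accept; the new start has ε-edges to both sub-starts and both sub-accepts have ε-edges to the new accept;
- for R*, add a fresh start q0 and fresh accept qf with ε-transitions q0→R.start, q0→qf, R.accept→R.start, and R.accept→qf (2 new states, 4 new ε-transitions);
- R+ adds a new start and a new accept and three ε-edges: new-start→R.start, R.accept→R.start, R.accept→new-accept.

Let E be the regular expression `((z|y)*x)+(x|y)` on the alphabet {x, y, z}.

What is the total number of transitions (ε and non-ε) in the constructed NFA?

Recursing over subexpressions:
Each of the 5 symbol leaves contributes 1 transition (1 symbol, 0 ε).
  z|y → 6 transitions (2 symbol, 4 ε)
  (z|y)* → 10 transitions (2 symbol, 8 ε)
  (z|y)*x → 12 transitions (3 symbol, 9 ε)
  ((z|y)*x)+ → 15 transitions (3 symbol, 12 ε)
  x|y → 6 transitions (2 symbol, 4 ε)
  ((z|y)*x)+(x|y) → 22 transitions (5 symbol, 17 ε)

22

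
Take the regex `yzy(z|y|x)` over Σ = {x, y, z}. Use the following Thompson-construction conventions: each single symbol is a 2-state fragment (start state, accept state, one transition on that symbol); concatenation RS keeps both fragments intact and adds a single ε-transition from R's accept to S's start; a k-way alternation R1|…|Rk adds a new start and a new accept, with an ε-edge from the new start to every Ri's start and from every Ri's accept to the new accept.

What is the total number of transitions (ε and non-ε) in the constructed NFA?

Recursing over subexpressions:
Each of the 6 symbol leaves contributes 1 transition (1 symbol, 0 ε).
  z|y|x : 9 transitions (3 symbol, 6 ε)
  yzy(z|y|x) : 15 transitions (6 symbol, 9 ε)

15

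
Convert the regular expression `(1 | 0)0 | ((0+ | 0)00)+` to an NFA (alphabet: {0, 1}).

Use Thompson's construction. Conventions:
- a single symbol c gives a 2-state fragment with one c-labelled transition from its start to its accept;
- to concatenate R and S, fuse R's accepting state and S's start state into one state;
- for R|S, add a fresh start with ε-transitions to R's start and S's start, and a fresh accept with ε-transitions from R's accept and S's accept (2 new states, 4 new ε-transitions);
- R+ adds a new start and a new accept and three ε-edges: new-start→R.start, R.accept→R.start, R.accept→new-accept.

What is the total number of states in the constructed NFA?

21

Building bottom-up:
Each of the 7 symbol leaves contributes a 2-state fragment.
  1 | 0 — 6 states
  (1 | 0)0 — 7 states
  0+ — 4 states
  0+ | 0 — 8 states
  (0+ | 0)00 — 10 states
  ((0+ | 0)00)+ — 12 states
  (1 | 0)0 | ((0+ | 0)00)+ — 21 states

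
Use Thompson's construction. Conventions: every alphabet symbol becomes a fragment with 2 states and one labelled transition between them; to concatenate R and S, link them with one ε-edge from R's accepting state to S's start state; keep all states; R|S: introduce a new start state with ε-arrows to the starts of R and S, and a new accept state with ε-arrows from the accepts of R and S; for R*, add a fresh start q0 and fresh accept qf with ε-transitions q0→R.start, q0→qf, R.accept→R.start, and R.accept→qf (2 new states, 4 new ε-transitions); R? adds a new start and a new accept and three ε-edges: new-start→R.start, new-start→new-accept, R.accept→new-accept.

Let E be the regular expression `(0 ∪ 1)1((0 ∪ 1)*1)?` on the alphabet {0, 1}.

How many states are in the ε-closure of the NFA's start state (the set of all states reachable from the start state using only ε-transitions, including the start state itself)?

3

Work bottom-up. For each fragment F, track |ε-closure(F.start)| and whether F's accept lies in that closure (i.e. whether F accepts ε). A single-symbol fragment has closure size 1 and does not accept ε.
  0 ∪ 1 — |ε-closure| = 1 + 1 + 1 = 3 (the new accept is not ε-reachable since no branch accepts ε)
  0 ∪ 1 — new start ε-reaches every alternative's start; none of them accept ε, so the new accept is not reached: |ε-closure| = 1 + 1 + 1 = 3
  (0 ∪ 1)* — new start has ε-edges to the inner start and to the new accept, so |ε-closure| = 2 + 3 = 5
  (0 ∪ 1)*1 — the left operand accepts ε, so the closure extends into the next operand (via the concat ε-link); |ε-closure| = 5 + 1 = 6
  ((0 ∪ 1)*1)? — new start has ε-edges to the inner start and to the new accept, so |ε-closure| = 2 + 6 = 8
  (0 ∪ 1)1((0 ∪ 1)*1)? — |ε-closure| equals the left operand's closure size = 3 (its accept is not ε-reachable, so the closure stops there)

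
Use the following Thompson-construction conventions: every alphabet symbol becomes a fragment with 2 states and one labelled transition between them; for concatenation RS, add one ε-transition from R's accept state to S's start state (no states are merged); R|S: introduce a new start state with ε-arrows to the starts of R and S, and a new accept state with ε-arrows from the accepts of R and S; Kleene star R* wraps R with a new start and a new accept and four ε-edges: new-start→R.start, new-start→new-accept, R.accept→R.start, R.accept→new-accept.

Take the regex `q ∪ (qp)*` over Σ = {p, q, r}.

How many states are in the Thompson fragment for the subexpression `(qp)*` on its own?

6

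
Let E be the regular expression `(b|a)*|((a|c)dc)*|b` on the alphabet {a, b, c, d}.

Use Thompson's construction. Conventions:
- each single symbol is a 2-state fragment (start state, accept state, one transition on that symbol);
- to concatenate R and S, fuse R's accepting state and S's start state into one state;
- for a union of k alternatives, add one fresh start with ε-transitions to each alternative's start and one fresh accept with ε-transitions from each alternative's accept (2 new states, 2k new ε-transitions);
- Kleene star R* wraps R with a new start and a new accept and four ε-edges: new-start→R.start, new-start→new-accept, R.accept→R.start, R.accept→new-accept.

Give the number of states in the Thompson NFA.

22

By structural recursion:
Each of the 7 symbol leaves contributes a 2-state fragment.
  b|a → 6 states
  (b|a)* → 8 states
  a|c → 6 states
  (a|c)dc → 8 states
  ((a|c)dc)* → 10 states
  (b|a)*|((a|c)dc)*|b → 22 states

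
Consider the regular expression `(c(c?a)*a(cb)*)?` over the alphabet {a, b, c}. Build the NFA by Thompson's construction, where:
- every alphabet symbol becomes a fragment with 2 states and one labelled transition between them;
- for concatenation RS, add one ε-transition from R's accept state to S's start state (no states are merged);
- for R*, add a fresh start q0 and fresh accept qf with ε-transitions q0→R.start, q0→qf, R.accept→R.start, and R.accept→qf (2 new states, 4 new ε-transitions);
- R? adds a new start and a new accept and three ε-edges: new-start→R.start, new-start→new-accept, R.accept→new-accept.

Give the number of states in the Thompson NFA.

20

Recursing over subexpressions:
Each of the 6 symbol leaves contributes a 2-state fragment.
  c? — 4 states
  c?a — 6 states
  (c?a)* — 8 states
  cb — 4 states
  (cb)* — 6 states
  c(c?a)*a(cb)* — 18 states
  (c(c?a)*a(cb)*)? — 20 states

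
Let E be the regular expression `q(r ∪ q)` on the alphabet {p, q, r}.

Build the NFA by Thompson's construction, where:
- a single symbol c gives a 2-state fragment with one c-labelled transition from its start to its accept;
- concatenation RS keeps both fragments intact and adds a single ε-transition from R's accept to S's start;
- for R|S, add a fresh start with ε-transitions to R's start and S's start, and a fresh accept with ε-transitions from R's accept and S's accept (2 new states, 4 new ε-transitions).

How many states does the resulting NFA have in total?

Recursing over subexpressions:
Each of the 3 symbol leaves contributes a 2-state fragment.
  r ∪ q → 6 states
  q(r ∪ q) → 8 states

8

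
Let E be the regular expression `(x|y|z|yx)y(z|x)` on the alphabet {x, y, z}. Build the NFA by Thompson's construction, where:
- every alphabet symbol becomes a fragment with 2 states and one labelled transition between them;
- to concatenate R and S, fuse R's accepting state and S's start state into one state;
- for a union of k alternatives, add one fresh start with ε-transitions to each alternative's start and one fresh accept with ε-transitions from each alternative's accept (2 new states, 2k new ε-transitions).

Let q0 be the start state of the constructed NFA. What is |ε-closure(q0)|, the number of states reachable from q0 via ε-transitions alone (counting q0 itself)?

5

Let C(F) = |ε-closure(F.start)| within fragment F, and note whether F accepts ε. Symbol fragments have C = 1 and do not accept ε. Then:
  yx : |closure| equals the left operand's closure size = 1 (its accept is not ε-reachable, so the closure stops there)
  x|y|z|yx : |closure| = 1 + 1 + 1 + 1 + 1 = 5 (the new accept is not ε-reachable since no branch accepts ε)
  z|x : new start ε-reaches every alternative's start; none of them accept ε, so the new accept is not reached: |closure| = 1 + 1 + 1 = 3
  (x|y|z|yx)y(z|x) : same as the first factor's closure: |closure| = 5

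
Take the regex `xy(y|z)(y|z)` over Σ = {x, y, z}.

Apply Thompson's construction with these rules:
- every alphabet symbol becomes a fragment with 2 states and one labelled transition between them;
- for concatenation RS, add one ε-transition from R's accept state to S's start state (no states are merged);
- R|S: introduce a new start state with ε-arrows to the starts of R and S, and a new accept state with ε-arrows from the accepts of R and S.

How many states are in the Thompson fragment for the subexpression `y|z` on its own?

6

Fragment for `y|z`:
Each of the 2 symbol leaves contributes a 2-state fragment.
  y|z — 6 states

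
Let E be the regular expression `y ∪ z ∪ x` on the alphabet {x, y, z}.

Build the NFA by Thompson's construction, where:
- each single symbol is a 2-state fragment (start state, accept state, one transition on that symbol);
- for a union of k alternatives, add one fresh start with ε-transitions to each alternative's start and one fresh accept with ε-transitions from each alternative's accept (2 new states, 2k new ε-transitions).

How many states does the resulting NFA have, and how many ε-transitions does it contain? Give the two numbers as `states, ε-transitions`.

8, 6

Building bottom-up:
Each of the 3 symbol leaves contributes 2 states and 0 ε-transitions.
  y ∪ z ∪ x = 8 states, 6 ε-transitions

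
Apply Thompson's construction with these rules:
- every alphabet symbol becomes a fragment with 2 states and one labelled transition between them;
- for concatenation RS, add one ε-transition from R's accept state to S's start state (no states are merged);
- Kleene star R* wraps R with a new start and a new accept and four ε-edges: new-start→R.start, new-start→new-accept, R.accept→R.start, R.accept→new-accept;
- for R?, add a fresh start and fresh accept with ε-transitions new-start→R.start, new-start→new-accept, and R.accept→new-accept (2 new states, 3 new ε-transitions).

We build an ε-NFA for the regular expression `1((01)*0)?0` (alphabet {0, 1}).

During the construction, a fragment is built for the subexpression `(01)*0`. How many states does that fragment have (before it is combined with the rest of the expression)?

8

Fragment for `(01)*0`:
Each of the 3 symbol leaves contributes a 2-state fragment.
  01 = 4 states
  (01)* = 6 states
  (01)*0 = 8 states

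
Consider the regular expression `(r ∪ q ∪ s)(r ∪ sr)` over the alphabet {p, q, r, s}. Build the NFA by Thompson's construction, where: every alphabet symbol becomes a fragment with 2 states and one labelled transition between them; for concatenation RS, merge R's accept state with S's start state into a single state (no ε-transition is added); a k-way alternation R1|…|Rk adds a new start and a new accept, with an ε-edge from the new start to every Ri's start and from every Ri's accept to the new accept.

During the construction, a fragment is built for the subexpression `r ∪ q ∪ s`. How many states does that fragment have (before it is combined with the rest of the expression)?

8

Fragment for `r ∪ q ∪ s`:
Each of the 3 symbol leaves contributes a 2-state fragment.
  r ∪ q ∪ s → 8 states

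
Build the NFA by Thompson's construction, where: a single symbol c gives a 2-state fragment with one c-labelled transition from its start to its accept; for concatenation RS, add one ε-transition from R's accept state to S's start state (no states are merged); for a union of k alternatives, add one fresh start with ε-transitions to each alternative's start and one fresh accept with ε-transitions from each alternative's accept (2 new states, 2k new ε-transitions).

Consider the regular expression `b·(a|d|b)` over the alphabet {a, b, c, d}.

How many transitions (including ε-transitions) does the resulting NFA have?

11

Per subexpression:
Each of the 4 symbol leaves contributes 1 transition (1 symbol, 0 ε).
  a|d|b — 9 transitions (3 symbol, 6 ε)
  b·(a|d|b) — 11 transitions (4 symbol, 7 ε)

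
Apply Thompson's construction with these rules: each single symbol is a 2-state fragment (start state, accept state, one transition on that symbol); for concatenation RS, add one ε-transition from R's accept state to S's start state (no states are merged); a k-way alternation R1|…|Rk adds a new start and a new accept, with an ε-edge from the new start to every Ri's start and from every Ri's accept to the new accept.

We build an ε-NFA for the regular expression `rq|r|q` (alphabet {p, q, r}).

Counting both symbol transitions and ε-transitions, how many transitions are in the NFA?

11

Per subexpression:
Each of the 4 symbol leaves contributes 1 transition (1 symbol, 0 ε).
  rq = 3 transitions (2 symbol, 1 ε)
  rq|r|q = 11 transitions (4 symbol, 7 ε)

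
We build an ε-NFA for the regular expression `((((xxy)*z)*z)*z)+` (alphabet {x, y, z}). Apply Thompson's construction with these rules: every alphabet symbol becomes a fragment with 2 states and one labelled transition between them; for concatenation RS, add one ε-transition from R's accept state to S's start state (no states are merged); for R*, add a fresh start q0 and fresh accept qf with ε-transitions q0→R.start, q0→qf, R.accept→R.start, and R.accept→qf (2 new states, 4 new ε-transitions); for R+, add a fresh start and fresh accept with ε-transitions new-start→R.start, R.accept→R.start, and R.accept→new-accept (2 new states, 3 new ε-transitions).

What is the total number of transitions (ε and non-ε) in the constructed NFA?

26

Recursing over subexpressions:
Each of the 6 symbol leaves contributes 1 transition (1 symbol, 0 ε).
  xxy = 5 transitions (3 symbol, 2 ε)
  (xxy)* = 9 transitions (3 symbol, 6 ε)
  (xxy)*z = 11 transitions (4 symbol, 7 ε)
  ((xxy)*z)* = 15 transitions (4 symbol, 11 ε)
  ((xxy)*z)*z = 17 transitions (5 symbol, 12 ε)
  (((xxy)*z)*z)* = 21 transitions (5 symbol, 16 ε)
  (((xxy)*z)*z)*z = 23 transitions (6 symbol, 17 ε)
  ((((xxy)*z)*z)*z)+ = 26 transitions (6 symbol, 20 ε)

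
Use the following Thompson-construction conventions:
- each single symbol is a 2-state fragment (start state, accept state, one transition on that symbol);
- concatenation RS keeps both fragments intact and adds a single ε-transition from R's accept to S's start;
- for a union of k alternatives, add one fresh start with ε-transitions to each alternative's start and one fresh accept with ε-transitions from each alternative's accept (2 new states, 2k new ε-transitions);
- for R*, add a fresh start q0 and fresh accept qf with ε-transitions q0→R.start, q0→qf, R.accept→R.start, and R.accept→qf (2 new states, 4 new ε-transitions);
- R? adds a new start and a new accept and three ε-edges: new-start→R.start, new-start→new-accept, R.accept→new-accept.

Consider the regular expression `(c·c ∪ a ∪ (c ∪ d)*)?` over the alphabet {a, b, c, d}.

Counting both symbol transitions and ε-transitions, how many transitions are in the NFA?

Bottom-up over the parse tree:
Each of the 5 symbol leaves contributes 1 transition (1 symbol, 0 ε).
  c·c — 3 transitions (2 symbol, 1 ε)
  c ∪ d — 6 transitions (2 symbol, 4 ε)
  (c ∪ d)* — 10 transitions (2 symbol, 8 ε)
  c·c ∪ a ∪ (c ∪ d)* — 20 transitions (5 symbol, 15 ε)
  (c·c ∪ a ∪ (c ∪ d)*)? — 23 transitions (5 symbol, 18 ε)

23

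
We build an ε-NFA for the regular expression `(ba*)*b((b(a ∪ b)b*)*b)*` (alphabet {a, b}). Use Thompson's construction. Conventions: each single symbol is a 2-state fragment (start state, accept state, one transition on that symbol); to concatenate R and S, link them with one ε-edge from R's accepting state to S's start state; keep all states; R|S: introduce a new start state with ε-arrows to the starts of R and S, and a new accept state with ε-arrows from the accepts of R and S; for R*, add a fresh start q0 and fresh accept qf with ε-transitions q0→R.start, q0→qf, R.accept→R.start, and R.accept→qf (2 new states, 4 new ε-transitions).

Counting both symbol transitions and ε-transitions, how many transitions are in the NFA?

38

Per subexpression:
Each of the 8 symbol leaves contributes 1 transition (1 symbol, 0 ε).
  a* — 5 transitions (1 symbol, 4 ε)
  ba* — 7 transitions (2 symbol, 5 ε)
  (ba*)* — 11 transitions (2 symbol, 9 ε)
  a ∪ b — 6 transitions (2 symbol, 4 ε)
  b* — 5 transitions (1 symbol, 4 ε)
  b(a ∪ b)b* — 14 transitions (4 symbol, 10 ε)
  (b(a ∪ b)b*)* — 18 transitions (4 symbol, 14 ε)
  (b(a ∪ b)b*)*b — 20 transitions (5 symbol, 15 ε)
  ((b(a ∪ b)b*)*b)* — 24 transitions (5 symbol, 19 ε)
  (ba*)*b((b(a ∪ b)b*)*b)* — 38 transitions (8 symbol, 30 ε)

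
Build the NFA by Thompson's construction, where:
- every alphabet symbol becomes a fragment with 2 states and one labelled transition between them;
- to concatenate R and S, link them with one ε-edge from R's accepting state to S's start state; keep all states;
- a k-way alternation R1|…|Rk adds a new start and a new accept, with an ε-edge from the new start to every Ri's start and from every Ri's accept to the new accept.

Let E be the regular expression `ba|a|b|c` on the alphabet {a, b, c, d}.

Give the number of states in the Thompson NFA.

Building bottom-up:
Each of the 5 symbol leaves contributes a 2-state fragment.
  ba : 4 states
  ba|a|b|c : 12 states

12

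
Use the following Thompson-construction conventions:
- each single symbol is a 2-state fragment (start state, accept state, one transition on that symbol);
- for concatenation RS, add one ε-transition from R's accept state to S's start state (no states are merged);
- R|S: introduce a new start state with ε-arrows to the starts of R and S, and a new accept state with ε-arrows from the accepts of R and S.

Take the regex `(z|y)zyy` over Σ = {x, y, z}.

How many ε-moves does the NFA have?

By structural recursion:
Each of the 5 symbol leaves contributes 0 ε-transitions.
  z|y → 4 ε-transitions
  (z|y)zyy → 7 ε-transitions

7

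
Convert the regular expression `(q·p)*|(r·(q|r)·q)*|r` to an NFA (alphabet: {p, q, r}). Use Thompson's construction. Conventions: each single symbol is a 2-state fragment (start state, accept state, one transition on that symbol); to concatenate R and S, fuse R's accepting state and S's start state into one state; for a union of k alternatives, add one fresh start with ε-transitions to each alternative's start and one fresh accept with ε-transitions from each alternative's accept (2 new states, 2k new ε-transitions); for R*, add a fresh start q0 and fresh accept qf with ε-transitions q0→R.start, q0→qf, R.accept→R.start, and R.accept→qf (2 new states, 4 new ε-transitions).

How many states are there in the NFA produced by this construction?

By structural recursion:
Each of the 7 symbol leaves contributes a 2-state fragment.
  q·p → 3 states
  (q·p)* → 5 states
  q|r → 6 states
  r·(q|r)·q → 8 states
  (r·(q|r)·q)* → 10 states
  (q·p)*|(r·(q|r)·q)*|r → 19 states

19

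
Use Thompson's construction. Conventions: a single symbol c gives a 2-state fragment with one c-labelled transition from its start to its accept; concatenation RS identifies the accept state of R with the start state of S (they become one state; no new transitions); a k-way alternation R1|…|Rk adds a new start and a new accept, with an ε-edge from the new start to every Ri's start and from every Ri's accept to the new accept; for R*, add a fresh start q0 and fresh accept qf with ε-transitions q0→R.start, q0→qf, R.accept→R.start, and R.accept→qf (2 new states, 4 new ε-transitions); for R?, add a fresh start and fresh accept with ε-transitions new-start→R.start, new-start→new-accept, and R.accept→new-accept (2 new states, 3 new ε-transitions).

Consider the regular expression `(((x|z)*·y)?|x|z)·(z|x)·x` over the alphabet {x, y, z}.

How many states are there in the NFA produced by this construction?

Building bottom-up:
Each of the 8 symbol leaves contributes a 2-state fragment.
  x|z — 6 states
  (x|z)* — 8 states
  (x|z)*·y — 9 states
  ((x|z)*·y)? — 11 states
  ((x|z)*·y)?|x|z — 17 states
  z|x — 6 states
  (((x|z)*·y)?|x|z)·(z|x)·x — 23 states

23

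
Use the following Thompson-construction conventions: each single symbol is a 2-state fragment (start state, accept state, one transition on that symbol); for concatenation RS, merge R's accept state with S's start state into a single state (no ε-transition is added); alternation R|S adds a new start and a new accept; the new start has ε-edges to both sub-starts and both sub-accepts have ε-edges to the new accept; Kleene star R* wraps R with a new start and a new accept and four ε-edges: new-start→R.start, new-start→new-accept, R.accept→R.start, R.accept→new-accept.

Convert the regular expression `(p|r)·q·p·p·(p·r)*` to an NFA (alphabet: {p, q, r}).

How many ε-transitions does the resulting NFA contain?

8

Building bottom-up:
Each of the 7 symbol leaves contributes 0 ε-transitions.
  p|r → 4 ε-transitions
  p·r → 0 ε-transitions
  (p·r)* → 4 ε-transitions
  (p|r)·q·p·p·(p·r)* → 8 ε-transitions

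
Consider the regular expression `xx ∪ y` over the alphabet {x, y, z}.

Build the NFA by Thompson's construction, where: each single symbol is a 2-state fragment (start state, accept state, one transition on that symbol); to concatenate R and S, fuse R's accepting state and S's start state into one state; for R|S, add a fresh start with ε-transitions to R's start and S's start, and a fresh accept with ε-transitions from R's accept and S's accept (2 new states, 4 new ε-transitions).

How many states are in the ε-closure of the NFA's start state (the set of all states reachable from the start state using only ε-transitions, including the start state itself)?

Let C(F) = |ε-closure(F.start)| within fragment F, and note whether F accepts ε. Symbol fragments have C = 1 and do not accept ε. Then:
  xx — |closure| equals the left operand's closure size = 1 (its accept is not ε-reachable, so the closure stops there)
  xx ∪ y — |closure| = 1 + 1 + 1 = 3 (the new accept is not ε-reachable since no branch accepts ε)

3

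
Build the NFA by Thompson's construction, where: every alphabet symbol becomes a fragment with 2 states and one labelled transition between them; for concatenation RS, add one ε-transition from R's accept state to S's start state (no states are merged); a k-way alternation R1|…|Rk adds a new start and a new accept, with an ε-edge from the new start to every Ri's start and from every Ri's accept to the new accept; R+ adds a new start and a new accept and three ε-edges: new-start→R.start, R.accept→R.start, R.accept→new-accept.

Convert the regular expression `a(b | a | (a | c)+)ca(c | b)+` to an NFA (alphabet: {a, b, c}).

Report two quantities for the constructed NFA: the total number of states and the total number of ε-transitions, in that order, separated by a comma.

28, 24

Per subexpression:
Each of the 9 symbol leaves contributes 2 states and 0 ε-transitions.
  a | c → 6 states, 4 ε-transitions
  (a | c)+ → 8 states, 7 ε-transitions
  b | a | (a | c)+ → 14 states, 13 ε-transitions
  c | b → 6 states, 4 ε-transitions
  (c | b)+ → 8 states, 7 ε-transitions
  a(b | a | (a | c)+)ca(c | b)+ → 28 states, 24 ε-transitions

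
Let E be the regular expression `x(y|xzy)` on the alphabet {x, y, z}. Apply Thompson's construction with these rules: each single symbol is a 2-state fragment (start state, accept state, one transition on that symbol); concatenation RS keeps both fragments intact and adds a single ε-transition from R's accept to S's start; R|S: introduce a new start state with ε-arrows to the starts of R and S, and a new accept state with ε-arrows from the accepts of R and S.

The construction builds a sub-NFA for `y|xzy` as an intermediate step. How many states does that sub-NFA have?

Fragment for `y|xzy`:
Each of the 4 symbol leaves contributes a 2-state fragment.
  xzy : 6 states
  y|xzy : 10 states

10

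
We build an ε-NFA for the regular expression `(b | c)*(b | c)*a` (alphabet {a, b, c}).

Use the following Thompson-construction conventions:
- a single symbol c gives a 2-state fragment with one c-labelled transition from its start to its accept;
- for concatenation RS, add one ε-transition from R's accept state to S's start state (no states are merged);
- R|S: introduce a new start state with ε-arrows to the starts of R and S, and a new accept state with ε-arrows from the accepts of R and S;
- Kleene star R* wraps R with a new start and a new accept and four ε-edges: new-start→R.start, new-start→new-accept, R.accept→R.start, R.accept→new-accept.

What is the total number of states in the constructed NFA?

18

Per subexpression:
Each of the 5 symbol leaves contributes a 2-state fragment.
  b | c : 6 states
  (b | c)* : 8 states
  b | c : 6 states
  (b | c)* : 8 states
  (b | c)*(b | c)*a : 18 states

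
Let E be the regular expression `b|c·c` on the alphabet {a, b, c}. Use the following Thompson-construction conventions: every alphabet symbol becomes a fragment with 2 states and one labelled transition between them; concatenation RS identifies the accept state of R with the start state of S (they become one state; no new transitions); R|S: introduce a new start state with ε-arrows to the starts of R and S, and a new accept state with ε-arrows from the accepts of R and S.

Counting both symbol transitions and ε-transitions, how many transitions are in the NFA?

By structural recursion:
Each of the 3 symbol leaves contributes 1 transition (1 symbol, 0 ε).
  c·c — 2 transitions (2 symbol, 0 ε)
  b|c·c — 7 transitions (3 symbol, 4 ε)

7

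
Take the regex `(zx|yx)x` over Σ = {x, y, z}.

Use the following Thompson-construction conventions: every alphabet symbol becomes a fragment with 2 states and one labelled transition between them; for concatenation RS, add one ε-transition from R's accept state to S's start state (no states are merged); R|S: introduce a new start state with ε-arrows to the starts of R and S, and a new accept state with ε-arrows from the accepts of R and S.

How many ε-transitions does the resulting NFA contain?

7

Building bottom-up:
Each of the 5 symbol leaves contributes 0 ε-transitions.
  zx — 1 ε-transition
  yx — 1 ε-transition
  zx|yx — 6 ε-transitions
  (zx|yx)x — 7 ε-transitions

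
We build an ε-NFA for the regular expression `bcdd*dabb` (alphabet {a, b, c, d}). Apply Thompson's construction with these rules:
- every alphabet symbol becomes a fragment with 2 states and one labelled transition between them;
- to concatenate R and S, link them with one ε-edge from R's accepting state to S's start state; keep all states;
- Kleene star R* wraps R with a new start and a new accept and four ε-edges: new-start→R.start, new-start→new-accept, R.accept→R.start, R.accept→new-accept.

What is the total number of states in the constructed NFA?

Bottom-up over the parse tree:
Each of the 8 symbol leaves contributes a 2-state fragment.
  d* : 4 states
  bcdd*dabb : 18 states

18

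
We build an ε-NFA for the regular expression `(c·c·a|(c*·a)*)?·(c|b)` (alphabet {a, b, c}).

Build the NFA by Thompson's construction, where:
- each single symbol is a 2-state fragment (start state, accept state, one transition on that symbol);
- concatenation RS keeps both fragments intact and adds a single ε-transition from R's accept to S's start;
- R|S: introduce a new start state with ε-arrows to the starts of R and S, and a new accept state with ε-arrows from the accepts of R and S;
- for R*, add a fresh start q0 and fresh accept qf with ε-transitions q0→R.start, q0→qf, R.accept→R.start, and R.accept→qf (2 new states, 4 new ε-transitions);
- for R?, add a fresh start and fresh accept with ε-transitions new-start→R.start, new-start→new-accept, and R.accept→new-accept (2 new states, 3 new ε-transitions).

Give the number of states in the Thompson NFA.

24

Per subexpression:
Each of the 7 symbol leaves contributes a 2-state fragment.
  c·c·a — 6 states
  c* — 4 states
  c*·a — 6 states
  (c*·a)* — 8 states
  c·c·a|(c*·a)* — 16 states
  (c·c·a|(c*·a)*)? — 18 states
  c|b — 6 states
  (c·c·a|(c*·a)*)?·(c|b) — 24 states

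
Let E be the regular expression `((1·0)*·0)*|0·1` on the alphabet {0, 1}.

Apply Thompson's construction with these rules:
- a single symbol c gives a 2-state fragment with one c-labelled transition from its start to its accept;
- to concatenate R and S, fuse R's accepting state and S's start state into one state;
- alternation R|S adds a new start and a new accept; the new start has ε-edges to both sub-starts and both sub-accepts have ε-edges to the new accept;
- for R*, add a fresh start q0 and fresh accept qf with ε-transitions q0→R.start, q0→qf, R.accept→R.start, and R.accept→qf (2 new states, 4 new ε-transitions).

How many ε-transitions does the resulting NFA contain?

Building bottom-up:
Each of the 5 symbol leaves contributes 0 ε-transitions.
  1·0 — 0 ε-transitions
  (1·0)* — 4 ε-transitions
  (1·0)*·0 — 4 ε-transitions
  ((1·0)*·0)* — 8 ε-transitions
  0·1 — 0 ε-transitions
  ((1·0)*·0)*|0·1 — 12 ε-transitions

12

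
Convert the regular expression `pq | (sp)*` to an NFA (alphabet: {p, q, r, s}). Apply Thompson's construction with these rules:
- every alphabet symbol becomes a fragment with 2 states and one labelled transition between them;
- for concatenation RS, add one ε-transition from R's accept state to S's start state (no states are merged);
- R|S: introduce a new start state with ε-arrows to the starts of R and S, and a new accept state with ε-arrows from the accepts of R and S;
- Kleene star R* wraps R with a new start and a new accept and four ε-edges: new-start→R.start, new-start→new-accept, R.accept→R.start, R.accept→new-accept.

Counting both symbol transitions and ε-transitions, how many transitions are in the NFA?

14

Per subexpression:
Each of the 4 symbol leaves contributes 1 transition (1 symbol, 0 ε).
  pq — 3 transitions (2 symbol, 1 ε)
  sp — 3 transitions (2 symbol, 1 ε)
  (sp)* — 7 transitions (2 symbol, 5 ε)
  pq | (sp)* — 14 transitions (4 symbol, 10 ε)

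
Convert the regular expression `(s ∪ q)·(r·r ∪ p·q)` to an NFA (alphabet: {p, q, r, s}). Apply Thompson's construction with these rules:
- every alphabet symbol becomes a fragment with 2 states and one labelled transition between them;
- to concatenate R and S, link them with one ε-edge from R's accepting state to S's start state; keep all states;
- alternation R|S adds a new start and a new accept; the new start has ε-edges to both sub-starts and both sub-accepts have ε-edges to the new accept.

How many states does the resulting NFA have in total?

By structural recursion:
Each of the 6 symbol leaves contributes a 2-state fragment.
  s ∪ q — 6 states
  r·r — 4 states
  p·q — 4 states
  r·r ∪ p·q — 10 states
  (s ∪ q)·(r·r ∪ p·q) — 16 states

16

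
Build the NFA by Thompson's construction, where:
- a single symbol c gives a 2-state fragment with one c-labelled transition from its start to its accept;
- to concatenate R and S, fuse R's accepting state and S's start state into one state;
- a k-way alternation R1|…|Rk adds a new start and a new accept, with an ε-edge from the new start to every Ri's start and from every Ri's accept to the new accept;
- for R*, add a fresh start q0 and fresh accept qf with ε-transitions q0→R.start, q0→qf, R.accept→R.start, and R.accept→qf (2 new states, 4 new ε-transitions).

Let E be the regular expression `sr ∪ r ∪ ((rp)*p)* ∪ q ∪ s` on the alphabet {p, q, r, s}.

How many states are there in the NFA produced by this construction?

19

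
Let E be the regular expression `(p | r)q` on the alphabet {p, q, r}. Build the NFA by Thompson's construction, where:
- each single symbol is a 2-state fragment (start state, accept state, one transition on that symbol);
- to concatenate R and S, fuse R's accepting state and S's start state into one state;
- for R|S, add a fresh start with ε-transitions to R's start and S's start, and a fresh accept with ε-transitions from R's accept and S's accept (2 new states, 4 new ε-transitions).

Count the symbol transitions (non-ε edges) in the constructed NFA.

3

Bottom-up over the parse tree:
Each of the 3 symbol leaves contributes exactly 1 symbol transition.
  p | r : 2 symbol transitions
  (p | r)q : 3 symbol transitions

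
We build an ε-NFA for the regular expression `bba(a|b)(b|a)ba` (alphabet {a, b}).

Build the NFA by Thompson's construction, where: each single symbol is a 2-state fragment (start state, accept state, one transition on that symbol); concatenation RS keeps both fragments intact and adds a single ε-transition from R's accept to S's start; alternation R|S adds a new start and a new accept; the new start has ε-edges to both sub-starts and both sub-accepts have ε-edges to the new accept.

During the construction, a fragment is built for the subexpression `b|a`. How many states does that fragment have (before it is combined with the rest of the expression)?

Fragment for `b|a`:
Each of the 2 symbol leaves contributes a 2-state fragment.
  b|a : 6 states

6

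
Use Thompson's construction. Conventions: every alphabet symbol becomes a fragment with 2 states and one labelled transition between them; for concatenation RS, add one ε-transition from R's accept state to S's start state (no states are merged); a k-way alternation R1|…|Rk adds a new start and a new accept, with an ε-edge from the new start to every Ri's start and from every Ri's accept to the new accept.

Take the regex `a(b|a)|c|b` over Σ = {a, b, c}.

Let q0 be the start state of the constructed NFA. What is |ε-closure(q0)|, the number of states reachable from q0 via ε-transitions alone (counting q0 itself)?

4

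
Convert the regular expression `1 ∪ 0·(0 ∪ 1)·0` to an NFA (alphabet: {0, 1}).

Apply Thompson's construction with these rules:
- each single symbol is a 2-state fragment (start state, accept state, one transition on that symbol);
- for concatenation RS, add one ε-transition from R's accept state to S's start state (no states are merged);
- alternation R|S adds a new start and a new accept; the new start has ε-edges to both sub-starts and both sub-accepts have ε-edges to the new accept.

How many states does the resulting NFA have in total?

14

Building bottom-up:
Each of the 5 symbol leaves contributes a 2-state fragment.
  0 ∪ 1 : 6 states
  0·(0 ∪ 1)·0 : 10 states
  1 ∪ 0·(0 ∪ 1)·0 : 14 states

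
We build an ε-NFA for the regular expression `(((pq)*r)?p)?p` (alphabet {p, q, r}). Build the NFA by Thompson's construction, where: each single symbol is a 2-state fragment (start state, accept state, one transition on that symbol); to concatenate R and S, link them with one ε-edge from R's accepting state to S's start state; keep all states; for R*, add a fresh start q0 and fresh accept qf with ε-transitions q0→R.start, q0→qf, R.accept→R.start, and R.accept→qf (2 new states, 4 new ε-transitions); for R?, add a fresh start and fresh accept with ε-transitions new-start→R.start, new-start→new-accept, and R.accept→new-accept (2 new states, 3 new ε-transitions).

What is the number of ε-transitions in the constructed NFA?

Per subexpression:
Each of the 5 symbol leaves contributes 0 ε-transitions.
  pq : 1 ε-transition
  (pq)* : 5 ε-transitions
  (pq)*r : 6 ε-transitions
  ((pq)*r)? : 9 ε-transitions
  ((pq)*r)?p : 10 ε-transitions
  (((pq)*r)?p)? : 13 ε-transitions
  (((pq)*r)?p)?p : 14 ε-transitions

14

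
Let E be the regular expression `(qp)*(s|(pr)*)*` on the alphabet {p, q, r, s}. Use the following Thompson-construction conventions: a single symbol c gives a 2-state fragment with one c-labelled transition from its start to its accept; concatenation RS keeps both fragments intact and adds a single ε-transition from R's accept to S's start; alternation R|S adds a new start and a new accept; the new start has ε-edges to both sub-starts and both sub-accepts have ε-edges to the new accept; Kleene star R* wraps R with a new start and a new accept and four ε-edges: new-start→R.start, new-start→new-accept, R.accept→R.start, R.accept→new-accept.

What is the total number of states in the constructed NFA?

18

Per subexpression:
Each of the 5 symbol leaves contributes a 2-state fragment.
  qp = 4 states
  (qp)* = 6 states
  pr = 4 states
  (pr)* = 6 states
  s|(pr)* = 10 states
  (s|(pr)*)* = 12 states
  (qp)*(s|(pr)*)* = 18 states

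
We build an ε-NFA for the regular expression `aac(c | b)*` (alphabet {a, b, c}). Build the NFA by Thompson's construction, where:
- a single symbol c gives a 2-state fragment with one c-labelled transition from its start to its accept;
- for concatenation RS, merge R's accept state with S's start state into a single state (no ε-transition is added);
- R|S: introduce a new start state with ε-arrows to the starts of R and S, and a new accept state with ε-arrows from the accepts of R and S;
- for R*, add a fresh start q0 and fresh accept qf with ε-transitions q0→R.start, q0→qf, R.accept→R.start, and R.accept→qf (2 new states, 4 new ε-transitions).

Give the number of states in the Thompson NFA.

11

Recursing over subexpressions:
Each of the 5 symbol leaves contributes a 2-state fragment.
  c | b : 6 states
  (c | b)* : 8 states
  aac(c | b)* : 11 states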